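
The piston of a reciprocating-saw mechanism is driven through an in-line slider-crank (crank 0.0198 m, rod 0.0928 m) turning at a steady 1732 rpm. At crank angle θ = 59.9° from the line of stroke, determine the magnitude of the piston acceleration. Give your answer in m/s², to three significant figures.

ω = 2π·1732/60 = 181.4 rad/s
x(θ) = r cosθ + √(L² − r² sin²θ); with ω constant, a = ω²·d²x/dθ².
d²x/dθ² = −r cosθ − r²(cos2θ)/√u − r⁴ sin²2θ/(4u^{3/2}),  u = L² − r² sin²θ = 0.0083184 m².
Substituting r = 0.0198 m, L = 0.0928 m, θ = 59.9°: d²x/dθ² = -0.0078318 m.
a = ω²·d²x/dθ² = (181.4)²·(-0.0078318) = -257.64 m/s²;  |a| = 257.64 m/s².

258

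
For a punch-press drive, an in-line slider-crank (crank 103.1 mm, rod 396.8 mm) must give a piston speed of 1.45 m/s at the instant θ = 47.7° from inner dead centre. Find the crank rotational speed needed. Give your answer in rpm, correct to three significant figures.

For an in-line slider-crank, |v_piston| = rω|sinθ|·[1 + r cosθ/√(L² − r² sin²θ)].
With r = 0.1031 m, L = 0.3968 m, θ = 47.7°: the bracketed kinematic factor |dx/dθ| = 0.089844 m.
ω = v/|dx/dθ| = 1.45/0.089844 = 16.139 rad/s.
N = 60ω/(2π) = 154.12 rpm.

154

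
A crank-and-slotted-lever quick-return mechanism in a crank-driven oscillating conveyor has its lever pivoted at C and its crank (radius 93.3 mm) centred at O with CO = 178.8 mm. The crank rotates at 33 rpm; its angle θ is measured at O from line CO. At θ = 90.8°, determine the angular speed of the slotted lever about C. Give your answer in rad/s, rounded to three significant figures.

0.728

ω = 3.456 rad/s (from 33 rpm).
Crank pin A relative to C: A = (d + r cosθ, r sinθ); lever angle φ = atan2(r sinθ, d + r cosθ).
Differentiating tanφ: φ̇ = rω(d cosθ + r)/(d² + r² + 2dr cosθ).
d² + r² + 2dr cosθ = |CA|² = 0.0402085 m²;  d cosθ + r = +0.090804 m.
|ω_lever| = |0.0933·3.456·+0.090804| / 0.0402085 = 0.72813 rad/s.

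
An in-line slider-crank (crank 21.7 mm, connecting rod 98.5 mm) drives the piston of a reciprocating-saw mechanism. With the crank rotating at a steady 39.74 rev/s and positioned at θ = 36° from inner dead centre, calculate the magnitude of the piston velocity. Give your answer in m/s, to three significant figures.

3.76

ω = 2π·39.7 = 249.7 rad/s
For an in-line slider-crank, x = r cosθ + √(L² − r² sin²θ), so v = −rω sinθ·[1 + r cosθ/√(L² − r² sin²θ)].
With r = 0.0217 m, L = 0.0985 m, θ = 36°: √(L² − r² sin²θ) = 0.097671 m.
v = −0.0217·249.7·0.58779·[1 + 0.0217·0.80902/0.097671] = -3.7573 m/s.
|v| = 3.7573 m/s.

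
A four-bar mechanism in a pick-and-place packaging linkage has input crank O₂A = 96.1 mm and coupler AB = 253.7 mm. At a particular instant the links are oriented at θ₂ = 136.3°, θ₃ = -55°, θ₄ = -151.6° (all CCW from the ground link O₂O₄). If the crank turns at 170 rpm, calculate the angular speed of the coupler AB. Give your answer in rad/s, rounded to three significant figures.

6.46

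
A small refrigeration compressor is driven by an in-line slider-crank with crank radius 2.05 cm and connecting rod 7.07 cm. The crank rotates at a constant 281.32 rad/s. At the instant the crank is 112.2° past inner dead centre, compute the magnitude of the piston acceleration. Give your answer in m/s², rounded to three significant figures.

ω = 281.3 rad/s
x(θ) = r cosθ + √(L² − r² sin²θ); with ω constant, a = ω²·d²x/dθ².
d²x/dθ² = −r cosθ − r²(cos2θ)/√u − r⁴ sin²2θ/(4u^{3/2}),  u = L² − r² sin²θ = 0.00463824 m².
Substituting r = 0.0205 m, L = 0.0707 m, θ = 112.2°: d²x/dθ² = +0.012086 m.
a = ω²·d²x/dθ² = (281.3)²·(+0.012086) = +956.5 m/s²;  |a| = 956.5 m/s².

957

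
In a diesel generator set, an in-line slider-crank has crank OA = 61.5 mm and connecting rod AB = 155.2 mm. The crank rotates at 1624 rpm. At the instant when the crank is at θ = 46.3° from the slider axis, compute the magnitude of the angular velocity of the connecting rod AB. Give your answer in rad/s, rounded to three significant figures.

48.6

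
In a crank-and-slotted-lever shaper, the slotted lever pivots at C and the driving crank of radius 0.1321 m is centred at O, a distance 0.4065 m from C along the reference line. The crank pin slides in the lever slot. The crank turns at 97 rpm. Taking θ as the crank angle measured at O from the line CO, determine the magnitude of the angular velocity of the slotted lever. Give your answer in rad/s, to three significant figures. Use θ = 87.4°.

1.08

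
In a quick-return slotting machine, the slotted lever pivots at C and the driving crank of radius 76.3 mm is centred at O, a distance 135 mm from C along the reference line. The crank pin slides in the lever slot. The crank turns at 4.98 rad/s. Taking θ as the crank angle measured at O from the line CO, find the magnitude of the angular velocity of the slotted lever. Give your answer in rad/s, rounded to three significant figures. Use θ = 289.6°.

ω = 4.98 rad/s
Crank pin A relative to C: A = (d + r cosθ, r sinθ); lever angle φ = atan2(r sinθ, d + r cosθ).
Differentiating tanφ: φ̇ = rω(d cosθ + r)/(d² + r² + 2dr cosθ).
d² + r² + 2dr cosθ = |CA|² = 0.0309573 m²;  d cosθ + r = +0.12159 m.
|ω_lever| = |0.0763·4.98·+0.12159| / 0.0309573 = 1.4924 rad/s.

1.49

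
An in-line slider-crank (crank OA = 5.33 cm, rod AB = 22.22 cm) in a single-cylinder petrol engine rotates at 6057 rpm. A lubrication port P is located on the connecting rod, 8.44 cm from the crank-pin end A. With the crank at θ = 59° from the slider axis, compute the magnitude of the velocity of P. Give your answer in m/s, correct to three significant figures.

32.2

ω = 634.3 rad/s.  Crank-pin speed |V_A| = rω = 33.808 m/s, perpendicular to OA.
Rod angle: sinφ = −(r/L) sinθ ⇒ φ = -11.865°; ω_rod = −rω cosθ/√(L²−r²sin²θ) = -80.073 rad/s.
V_P = V_A + ω_rod × AP, with AP = 0.0844 m along the rod.
Components: V_Px = −rω sinθ − a·ω_rod·sinφ = -30.368 m/s;  V_Py = rω cosθ + a·ω_rod·cosφ = +10.798 m/s.
|V_P| = √(V_Px² + V_Py²) = 32.231 m/s.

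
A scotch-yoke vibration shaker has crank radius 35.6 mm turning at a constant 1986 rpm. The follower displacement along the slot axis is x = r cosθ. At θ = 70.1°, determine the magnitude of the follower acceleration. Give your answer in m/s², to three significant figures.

ω = 208 rad/s (from 1986 rpm).
x = r cosθ ⇒ ẍ = −rω² cosθ (ω constant).
|a| = rω²|cosθ| = 0.0356·(208)²·|cos 70.1°| = 524.12 m/s².

524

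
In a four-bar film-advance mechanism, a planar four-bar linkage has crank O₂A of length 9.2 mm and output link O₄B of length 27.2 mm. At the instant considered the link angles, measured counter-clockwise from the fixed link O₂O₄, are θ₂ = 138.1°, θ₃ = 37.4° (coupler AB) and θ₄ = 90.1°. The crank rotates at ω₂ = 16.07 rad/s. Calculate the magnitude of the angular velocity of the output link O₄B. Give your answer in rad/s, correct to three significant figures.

6.71

ω₂ = 16.07 rad/s
Differentiating the loop-closure r₂e^{iθ₂}+r₃e^{iθ₃}=r₁+r₄e^{iθ₄} gives r₂ω₂e^{iθ₂}+r₃ω₃e^{iθ₃}=r₄ω₄e^{iθ₄}.
Eliminating the other unknown: ω₄ = r₂ω₂ sin(θ₂−θ₃) / [r₄ sin(θ₄−θ₃)].
Numerator sine = +0.98261; denominator sine = +0.79547.
Result = 0.0092·16.07·(+0.98261) / (0.0272·(+0.79547)) = +6.7142 rad/s; magnitude 6.7142 rad/s.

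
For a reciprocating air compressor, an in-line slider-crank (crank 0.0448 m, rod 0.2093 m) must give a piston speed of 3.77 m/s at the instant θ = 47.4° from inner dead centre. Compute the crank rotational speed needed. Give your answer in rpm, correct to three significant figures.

For an in-line slider-crank, |v_piston| = rω|sinθ|·[1 + r cosθ/√(L² − r² sin²θ)].
With r = 0.0448 m, L = 0.2093 m, θ = 47.4°: the bracketed kinematic factor |dx/dθ| = 0.037815 m.
ω = v/|dx/dθ| = 3.77/0.037815 = 99.695 rad/s.
N = 60ω/(2π) = 952.02 rpm.

952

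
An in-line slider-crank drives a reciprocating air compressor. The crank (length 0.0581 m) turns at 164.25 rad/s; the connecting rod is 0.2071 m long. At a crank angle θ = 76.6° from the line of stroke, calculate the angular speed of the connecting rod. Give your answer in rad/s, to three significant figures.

ω = 164.2 rad/s
The rod makes angle φ with the slider axis where L sinφ = r sinθ; differentiating, L cosφ·φ̇ = r ω cosθ.
L cosφ = √(L² − r² sin²θ) = 0.19924 m.
|ω_rod| = r ω |cosθ| / √(L² − r² sin²θ) = 0.0581·164.2·0.23175/0.19924 = 11.1 rad/s.

11.1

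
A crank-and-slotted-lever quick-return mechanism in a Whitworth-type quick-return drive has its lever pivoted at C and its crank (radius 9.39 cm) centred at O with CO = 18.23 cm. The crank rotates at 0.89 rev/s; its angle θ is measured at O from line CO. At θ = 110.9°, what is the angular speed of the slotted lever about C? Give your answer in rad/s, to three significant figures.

ω = 5.592 rad/s (from 0.89 rev/s).
Crank pin A relative to C: A = (d + r cosθ, r sinθ); lever angle φ = atan2(r sinθ, d + r cosθ).
Differentiating tanφ: φ̇ = rω(d cosθ + r)/(d² + r² + 2dr cosθ).
d² + r² + 2dr cosθ = |CA|² = 0.0298372 m²;  d cosθ + r = +0.028867 m.
|ω_lever| = |0.0939·5.592·+0.028867| / 0.0298372 = 0.50801 rad/s.

0.508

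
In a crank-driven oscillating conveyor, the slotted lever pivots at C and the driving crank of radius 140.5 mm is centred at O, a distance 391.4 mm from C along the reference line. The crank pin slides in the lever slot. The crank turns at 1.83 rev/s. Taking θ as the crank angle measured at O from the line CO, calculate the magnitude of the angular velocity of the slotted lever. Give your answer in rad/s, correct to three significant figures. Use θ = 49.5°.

ω = 11.5 rad/s (from 1.83 rev/s).
Crank pin A relative to C: A = (d + r cosθ, r sinθ); lever angle φ = atan2(r sinθ, d + r cosθ).
Differentiating tanφ: φ̇ = rω(d cosθ + r)/(d² + r² + 2dr cosθ).
d² + r² + 2dr cosθ = |CA|² = 0.244363 m²;  d cosθ + r = +0.39469 m.
|ω_lever| = |0.1405·11.5·+0.39469| / 0.244363 = 2.6094 rad/s.

2.61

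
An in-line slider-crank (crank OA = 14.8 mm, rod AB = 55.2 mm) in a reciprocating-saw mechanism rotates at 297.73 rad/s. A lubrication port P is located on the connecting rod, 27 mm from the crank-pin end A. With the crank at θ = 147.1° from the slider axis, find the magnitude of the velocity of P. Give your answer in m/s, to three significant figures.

ω = 297.7 rad/s.  Crank-pin speed |V_A| = rω = 4.4064 m/s, perpendicular to OA.
Rod angle: sinφ = −(r/L) sinθ ⇒ φ = -8.374°; ω_rod = −rω cosθ/√(L²−r²sin²θ) = +67.746 rad/s.
V_P = V_A + ω_rod × AP, with AP = 0.027 m along the rod.
Components: V_Px = −rω sinθ − a·ω_rod·sinφ = -2.1271 m/s;  V_Py = rω cosθ + a·ω_rod·cosφ = -1.8901 m/s.
|V_P| = √(V_Px² + V_Py²) = 2.8455 m/s.

2.85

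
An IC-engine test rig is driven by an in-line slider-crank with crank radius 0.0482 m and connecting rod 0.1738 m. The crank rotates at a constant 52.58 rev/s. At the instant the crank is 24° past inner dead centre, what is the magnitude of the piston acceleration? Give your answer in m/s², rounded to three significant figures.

ω = 2π·52.6 = 330.4 rad/s
x(θ) = r cosθ + √(L² − r² sin²θ); with ω constant, a = ω²·d²x/dθ².
d²x/dθ² = −r cosθ − r²(cos2θ)/√u − r⁴ sin²2θ/(4u^{3/2}),  u = L² − r² sin²θ = 0.0298221 m².
Substituting r = 0.0482 m, L = 0.1738 m, θ = 24°: d²x/dθ² = -0.05318 m.
a = ω²·d²x/dθ² = (330.4)²·(-0.05318) = -5804.2 m/s²;  |a| = 5804.2 m/s².

5800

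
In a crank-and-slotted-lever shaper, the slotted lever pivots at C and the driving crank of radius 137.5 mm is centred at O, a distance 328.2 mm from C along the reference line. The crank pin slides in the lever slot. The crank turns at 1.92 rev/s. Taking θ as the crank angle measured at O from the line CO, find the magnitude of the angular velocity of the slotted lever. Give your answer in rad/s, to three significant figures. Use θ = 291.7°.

2.68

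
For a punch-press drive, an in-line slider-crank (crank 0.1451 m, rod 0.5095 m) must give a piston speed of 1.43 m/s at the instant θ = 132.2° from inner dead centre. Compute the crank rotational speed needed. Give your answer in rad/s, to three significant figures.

16.5

For an in-line slider-crank, |v_piston| = rω|sinθ|·[1 + r cosθ/√(L² − r² sin²θ)].
With r = 0.1451 m, L = 0.5095 m, θ = 132.2°: the bracketed kinematic factor |dx/dθ| = 0.086454 m.
ω = v/|dx/dθ| = 1.43/0.086454 = 16.541 rad/s.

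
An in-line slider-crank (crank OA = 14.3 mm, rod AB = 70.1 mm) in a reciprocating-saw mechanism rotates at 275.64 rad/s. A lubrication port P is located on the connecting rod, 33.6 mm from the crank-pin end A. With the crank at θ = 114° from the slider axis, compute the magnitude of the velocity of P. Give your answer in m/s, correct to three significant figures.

3.55

ω = 275.6 rad/s.  Crank-pin speed |V_A| = rω = 3.9417 m/s, perpendicular to OA.
Rod angle: sinφ = −(r/L) sinθ ⇒ φ = -10.740°; ω_rod = −rω cosθ/√(L²−r²sin²θ) = +23.278 rad/s.
V_P = V_A + ω_rod × AP, with AP = 0.0336 m along the rod.
Components: V_Px = −rω sinθ − a·ω_rod·sinφ = -3.4551 m/s;  V_Py = rω cosθ + a·ω_rod·cosφ = -0.83477 m/s.
|V_P| = √(V_Px² + V_Py²) = 3.5545 m/s.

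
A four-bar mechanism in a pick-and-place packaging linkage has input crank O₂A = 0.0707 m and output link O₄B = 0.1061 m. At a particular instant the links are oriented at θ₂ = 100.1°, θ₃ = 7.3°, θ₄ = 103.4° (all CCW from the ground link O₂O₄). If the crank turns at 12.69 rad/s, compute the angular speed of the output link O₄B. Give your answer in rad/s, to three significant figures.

8.49

ω₂ = 12.69 rad/s
Differentiating the loop-closure r₂e^{iθ₂}+r₃e^{iθ₃}=r₁+r₄e^{iθ₄} gives r₂ω₂e^{iθ₂}+r₃ω₃e^{iθ₃}=r₄ω₄e^{iθ₄}.
Eliminating the other unknown: ω₄ = r₂ω₂ sin(θ₂−θ₃) / [r₄ sin(θ₄−θ₃)].
Numerator sine = +0.99881; denominator sine = +0.99434.
Result = 0.0707·12.69·(+0.99881) / (0.1061·(+0.99434)) = +8.494 rad/s; magnitude 8.494 rad/s.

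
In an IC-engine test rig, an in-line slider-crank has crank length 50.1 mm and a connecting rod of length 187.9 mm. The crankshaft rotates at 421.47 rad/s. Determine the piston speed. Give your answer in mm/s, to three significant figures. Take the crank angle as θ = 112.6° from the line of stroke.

ω = 421.5 rad/s
For an in-line slider-crank, x = r cosθ + √(L² − r² sin²θ), so v = −rω sinθ·[1 + r cosθ/√(L² − r² sin²θ)].
With r = 0.0501 m, L = 0.1879 m, θ = 112.6°: √(L² − r² sin²θ) = 0.18212 m.
v = −0.0501·421.5·0.92321·[1 + 0.0501·-0.38430/0.18212] = -17.433 m/s.
|v| = 17.433 m/s = 17433 mm/s.

17400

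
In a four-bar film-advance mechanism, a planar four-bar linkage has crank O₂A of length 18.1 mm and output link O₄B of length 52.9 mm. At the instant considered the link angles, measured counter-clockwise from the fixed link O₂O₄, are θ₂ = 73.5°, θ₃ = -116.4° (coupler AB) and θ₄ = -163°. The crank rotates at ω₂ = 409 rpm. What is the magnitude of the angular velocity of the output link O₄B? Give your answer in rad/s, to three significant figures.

ω₂ = 42.83 rad/s (from 409 rpm).
Differentiating the loop-closure r₂e^{iθ₂}+r₃e^{iθ₃}=r₁+r₄e^{iθ₄} gives r₂ω₂e^{iθ₂}+r₃ω₃e^{iθ₃}=r₄ω₄e^{iθ₄}.
Eliminating the other unknown: ω₄ = r₂ω₂ sin(θ₂−θ₃) / [r₄ sin(θ₄−θ₃)].
Numerator sine = -0.17193; denominator sine = -0.72657.
Result = 0.0181·42.83·(-0.17193) / (0.0529·(-0.72657)) = +3.4677 rad/s; magnitude 3.4677 rad/s.

3.47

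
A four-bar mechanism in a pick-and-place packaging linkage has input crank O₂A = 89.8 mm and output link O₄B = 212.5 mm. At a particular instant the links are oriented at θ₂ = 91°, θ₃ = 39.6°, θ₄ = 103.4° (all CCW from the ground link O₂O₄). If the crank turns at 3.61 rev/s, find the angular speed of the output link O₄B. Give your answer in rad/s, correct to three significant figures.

8.35

ω₂ = 22.68 rad/s (from 3.61 rev/s).
Differentiating the loop-closure r₂e^{iθ₂}+r₃e^{iθ₃}=r₁+r₄e^{iθ₄} gives r₂ω₂e^{iθ₂}+r₃ω₃e^{iθ₃}=r₄ω₄e^{iθ₄}.
Eliminating the other unknown: ω₄ = r₂ω₂ sin(θ₂−θ₃) / [r₄ sin(θ₄−θ₃)].
Numerator sine = +0.78152; denominator sine = +0.89726.
Result = 0.0898·22.68·(+0.78152) / (0.2125·(+0.89726)) = +8.3489 rad/s; magnitude 8.3489 rad/s.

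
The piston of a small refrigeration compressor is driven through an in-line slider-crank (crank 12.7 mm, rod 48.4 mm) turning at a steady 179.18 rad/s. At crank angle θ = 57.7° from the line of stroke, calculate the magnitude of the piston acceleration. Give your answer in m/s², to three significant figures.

172

ω = 179.2 rad/s
x(θ) = r cosθ + √(L² − r² sin²θ); with ω constant, a = ω²·d²x/dθ².
d²x/dθ² = −r cosθ − r²(cos2θ)/√u − r⁴ sin²2θ/(4u^{3/2}),  u = L² − r² sin²θ = 0.00222732 m².
Substituting r = 0.0127 m, L = 0.0484 m, θ = 57.7°: d²x/dθ² = -0.0053709 m.
a = ω²·d²x/dθ² = (179.2)²·(-0.0053709) = -172.43 m/s²;  |a| = 172.43 m/s².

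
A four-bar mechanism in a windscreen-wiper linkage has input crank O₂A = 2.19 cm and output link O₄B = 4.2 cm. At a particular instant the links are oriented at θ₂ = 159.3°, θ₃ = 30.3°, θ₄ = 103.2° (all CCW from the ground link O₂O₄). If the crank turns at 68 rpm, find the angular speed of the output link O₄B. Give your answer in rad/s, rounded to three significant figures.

3.02

ω₂ = 7.121 rad/s (from 68 rpm).
Differentiating the loop-closure r₂e^{iθ₂}+r₃e^{iθ₃}=r₁+r₄e^{iθ₄} gives r₂ω₂e^{iθ₂}+r₃ω₃e^{iθ₃}=r₄ω₄e^{iθ₄}.
Eliminating the other unknown: ω₄ = r₂ω₂ sin(θ₂−θ₃) / [r₄ sin(θ₄−θ₃)].
Numerator sine = +0.77715; denominator sine = +0.95579.
Result = 0.0219·7.121·(+0.77715) / (0.042·(+0.95579)) = +3.0191 rad/s; magnitude 3.0191 rad/s.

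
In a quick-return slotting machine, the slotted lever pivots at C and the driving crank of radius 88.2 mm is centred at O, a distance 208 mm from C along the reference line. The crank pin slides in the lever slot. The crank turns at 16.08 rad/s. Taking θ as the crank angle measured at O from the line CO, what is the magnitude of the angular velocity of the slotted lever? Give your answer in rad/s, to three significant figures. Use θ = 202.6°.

8.58

ω = 16.08 rad/s
Crank pin A relative to C: A = (d + r cosθ, r sinθ); lever angle φ = atan2(r sinθ, d + r cosθ).
Differentiating tanφ: φ̇ = rω(d cosθ + r)/(d² + r² + 2dr cosθ).
d² + r² + 2dr cosθ = |CA|² = 0.0171695 m²;  d cosθ + r = -0.10383 m.
|ω_lever| = |0.0882·16.08·-0.10383| / 0.0171695 = 8.5765 rad/s.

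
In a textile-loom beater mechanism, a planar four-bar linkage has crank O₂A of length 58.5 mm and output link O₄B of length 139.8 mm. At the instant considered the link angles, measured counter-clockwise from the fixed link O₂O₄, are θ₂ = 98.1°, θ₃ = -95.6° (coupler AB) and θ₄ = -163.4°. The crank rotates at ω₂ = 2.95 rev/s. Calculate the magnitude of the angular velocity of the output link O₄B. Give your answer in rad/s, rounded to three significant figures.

1.98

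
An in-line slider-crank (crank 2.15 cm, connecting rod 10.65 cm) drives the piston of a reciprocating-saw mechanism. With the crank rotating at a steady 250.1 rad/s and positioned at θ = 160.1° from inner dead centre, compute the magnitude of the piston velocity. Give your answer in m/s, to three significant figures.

1.48

ω = 250.1 rad/s
For an in-line slider-crank, x = r cosθ + √(L² − r² sin²θ), so v = −rω sinθ·[1 + r cosθ/√(L² − r² sin²θ)].
With r = 0.0215 m, L = 0.1065 m, θ = 160.1°: √(L² − r² sin²θ) = 0.10625 m.
v = −0.0215·250.1·0.34038·[1 + 0.0215·-0.94029/0.10625] = -1.482 m/s.
|v| = 1.482 m/s.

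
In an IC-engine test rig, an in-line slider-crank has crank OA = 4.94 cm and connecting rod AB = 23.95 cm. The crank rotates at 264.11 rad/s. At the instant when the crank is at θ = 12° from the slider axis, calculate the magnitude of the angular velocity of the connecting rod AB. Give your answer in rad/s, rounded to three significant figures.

ω = 264.1 rad/s
The rod makes angle φ with the slider axis where L sinφ = r sinθ; differentiating, L cosφ·φ̇ = r ω cosθ.
L cosφ = √(L² − r² sin²θ) = 0.23928 m.
|ω_rod| = r ω |cosθ| / √(L² − r² sin²θ) = 0.0494·264.1·0.97815/0.23928 = 53.335 rad/s.

53.3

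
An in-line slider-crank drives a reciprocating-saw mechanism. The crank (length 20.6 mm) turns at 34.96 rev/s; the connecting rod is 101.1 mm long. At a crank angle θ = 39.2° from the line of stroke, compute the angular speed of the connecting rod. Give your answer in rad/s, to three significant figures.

ω = 219.7 rad/s (converted from 34.96 rev/s).
The rod makes angle φ with the slider axis where L sinφ = r sinθ; differentiating, L cosφ·φ̇ = r ω cosθ.
L cosφ = √(L² − r² sin²θ) = 0.10026 m.
|ω_rod| = r ω |cosθ| / √(L² − r² sin²θ) = 0.0206·219.7·0.77494/0.10026 = 34.976 rad/s.

35.0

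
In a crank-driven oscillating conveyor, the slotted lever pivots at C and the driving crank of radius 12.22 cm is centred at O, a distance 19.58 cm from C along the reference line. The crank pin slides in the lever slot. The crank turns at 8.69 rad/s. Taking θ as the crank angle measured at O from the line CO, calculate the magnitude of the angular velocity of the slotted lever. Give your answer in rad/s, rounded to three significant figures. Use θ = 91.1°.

ω = 8.69 rad/s
Crank pin A relative to C: A = (d + r cosθ, r sinθ); lever angle φ = atan2(r sinθ, d + r cosθ).
Differentiating tanφ: φ̇ = rω(d cosθ + r)/(d² + r² + 2dr cosθ).
d² + r² + 2dr cosθ = |CA|² = 0.0523518 m²;  d cosθ + r = +0.11844 m.
|ω_lever| = |0.1222·8.69·+0.11844| / 0.0523518 = 2.4025 rad/s.

2.40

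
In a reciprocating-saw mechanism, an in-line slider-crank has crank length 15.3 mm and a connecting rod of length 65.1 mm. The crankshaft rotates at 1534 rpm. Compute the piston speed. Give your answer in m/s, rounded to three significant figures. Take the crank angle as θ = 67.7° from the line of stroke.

ω = 2π·1534/60 = 160.6 rad/s
For an in-line slider-crank, x = r cosθ + √(L² − r² sin²θ), so v = −rω sinθ·[1 + r cosθ/√(L² − r² sin²θ)].
With r = 0.0153 m, L = 0.0651 m, θ = 67.7°: √(L² − r² sin²θ) = 0.063542 m.
v = −0.0153·160.6·0.92521·[1 + 0.0153·0.37946/0.063542] = -2.4817 m/s.
|v| = 2.4817 m/s.

2.48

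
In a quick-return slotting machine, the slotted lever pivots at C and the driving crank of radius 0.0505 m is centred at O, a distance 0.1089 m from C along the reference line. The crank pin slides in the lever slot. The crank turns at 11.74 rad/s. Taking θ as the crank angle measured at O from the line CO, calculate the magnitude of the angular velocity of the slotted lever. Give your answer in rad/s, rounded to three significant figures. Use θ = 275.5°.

ω = 11.74 rad/s
Crank pin A relative to C: A = (d + r cosθ, r sinθ); lever angle φ = atan2(r sinθ, d + r cosθ).
Differentiating tanφ: φ̇ = rω(d cosθ + r)/(d² + r² + 2dr cosθ).
d² + r² + 2dr cosθ = |CA|² = 0.0154637 m²;  d cosθ + r = +0.060938 m.
|ω_lever| = |0.0505·11.74·+0.060938| / 0.0154637 = 2.3363 rad/s.

2.34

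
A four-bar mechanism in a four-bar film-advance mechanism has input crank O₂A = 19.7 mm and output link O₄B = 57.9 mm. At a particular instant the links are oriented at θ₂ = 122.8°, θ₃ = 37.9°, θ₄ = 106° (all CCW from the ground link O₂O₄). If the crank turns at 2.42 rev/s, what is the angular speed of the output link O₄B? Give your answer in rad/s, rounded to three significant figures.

5.55

ω₂ = 15.21 rad/s (from 2.42 rev/s).
Differentiating the loop-closure r₂e^{iθ₂}+r₃e^{iθ₃}=r₁+r₄e^{iθ₄} gives r₂ω₂e^{iθ₂}+r₃ω₃e^{iθ₃}=r₄ω₄e^{iθ₄}.
Eliminating the other unknown: ω₄ = r₂ω₂ sin(θ₂−θ₃) / [r₄ sin(θ₄−θ₃)].
Numerator sine = +0.99604; denominator sine = +0.92784.
Result = 0.0197·15.21·(+0.99604) / (0.0579·(+0.92784)) = +5.5538 rad/s; magnitude 5.5538 rad/s.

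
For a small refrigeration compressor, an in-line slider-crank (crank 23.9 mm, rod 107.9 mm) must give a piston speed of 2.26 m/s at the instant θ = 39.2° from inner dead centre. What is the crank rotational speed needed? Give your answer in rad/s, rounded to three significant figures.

For an in-line slider-crank, |v_piston| = rω|sinθ|·[1 + r cosθ/√(L² − r² sin²θ)].
With r = 0.0239 m, L = 0.1079 m, θ = 39.2°: the bracketed kinematic factor |dx/dθ| = 0.017724 m.
ω = v/|dx/dθ| = 2.26/0.017724 = 127.51 rad/s.

128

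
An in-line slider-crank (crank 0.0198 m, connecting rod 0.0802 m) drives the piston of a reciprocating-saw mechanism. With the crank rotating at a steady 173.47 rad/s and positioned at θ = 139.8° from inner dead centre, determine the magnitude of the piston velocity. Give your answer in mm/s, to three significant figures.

ω = 173.5 rad/s
For an in-line slider-crank, x = r cosθ + √(L² − r² sin²θ), so v = −rω sinθ·[1 + r cosθ/√(L² − r² sin²θ)].
With r = 0.0198 m, L = 0.0802 m, θ = 139.8°: √(L² − r² sin²θ) = 0.079175 m.
v = −0.0198·173.5·0.64546·[1 + 0.0198·-0.76380/0.079175] = -1.7935 m/s.
|v| = 1.7935 m/s = 1793.5 mm/s.

1790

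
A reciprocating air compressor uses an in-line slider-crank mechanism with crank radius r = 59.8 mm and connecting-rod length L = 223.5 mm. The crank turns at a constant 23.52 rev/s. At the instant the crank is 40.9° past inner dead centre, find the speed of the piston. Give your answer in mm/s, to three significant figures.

6970

ω = 2π·23.5 = 147.8 rad/s
For an in-line slider-crank, x = r cosθ + √(L² − r² sin²θ), so v = −rω sinθ·[1 + r cosθ/√(L² − r² sin²θ)].
With r = 0.0598 m, L = 0.2235 m, θ = 40.9°: √(L² − r² sin²θ) = 0.22004 m.
v = −0.0598·147.8·0.65474·[1 + 0.0598·0.75585/0.22004] = -6.9747 m/s.
|v| = 6.9747 m/s = 6974.7 mm/s.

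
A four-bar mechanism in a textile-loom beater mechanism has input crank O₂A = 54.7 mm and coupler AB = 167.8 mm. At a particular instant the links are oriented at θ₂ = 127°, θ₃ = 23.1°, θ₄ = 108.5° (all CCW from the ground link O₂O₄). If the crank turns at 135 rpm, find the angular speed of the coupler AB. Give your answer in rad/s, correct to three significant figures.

1.47

ω₂ = 14.14 rad/s (from 135 rpm).
Differentiating the loop-closure r₂e^{iθ₂}+r₃e^{iθ₃}=r₁+r₄e^{iθ₄} gives r₂ω₂e^{iθ₂}+r₃ω₃e^{iθ₃}=r₄ω₄e^{iθ₄}.
Eliminating the other unknown: ω₃ = r₂ω₂ sin(θ₄−θ₂) / [r₃ sin(θ₃−θ₄)].
Numerator sine = -0.31730; denominator sine = -0.99678.
Result = 0.0547·14.14·(-0.31730) / (0.1678·(-0.99678)) = +1.467 rad/s; magnitude 1.467 rad/s.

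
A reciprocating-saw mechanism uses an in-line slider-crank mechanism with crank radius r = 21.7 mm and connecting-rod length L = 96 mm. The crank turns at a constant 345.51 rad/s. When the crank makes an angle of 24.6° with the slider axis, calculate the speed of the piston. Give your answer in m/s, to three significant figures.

3.77

ω = 345.5 rad/s
For an in-line slider-crank, x = r cosθ + √(L² − r² sin²θ), so v = −rω sinθ·[1 + r cosθ/√(L² − r² sin²θ)].
With r = 0.0217 m, L = 0.096 m, θ = 24.6°: √(L² − r² sin²θ) = 0.095574 m.
v = −0.0217·345.5·0.41628·[1 + 0.0217·0.90924/0.095574] = -3.7654 m/s.
|v| = 3.7654 m/s.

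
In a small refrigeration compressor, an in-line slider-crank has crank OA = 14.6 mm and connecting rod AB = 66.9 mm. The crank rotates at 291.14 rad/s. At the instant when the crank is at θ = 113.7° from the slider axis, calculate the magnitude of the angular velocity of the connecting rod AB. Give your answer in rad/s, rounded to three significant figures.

ω = 291.1 rad/s
The rod makes angle φ with the slider axis where L sinφ = r sinθ; differentiating, L cosφ·φ̇ = r ω cosθ.
L cosφ = √(L² − r² sin²θ) = 0.065551 m.
|ω_rod| = r ω |cosθ| / √(L² − r² sin²θ) = 0.0146·291.1·0.40195/0.065551 = 26.064 rad/s.

26.1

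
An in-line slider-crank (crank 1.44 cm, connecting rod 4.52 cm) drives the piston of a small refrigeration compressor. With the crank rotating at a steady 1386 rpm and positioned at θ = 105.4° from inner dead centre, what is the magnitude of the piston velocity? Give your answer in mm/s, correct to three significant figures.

ω = 2π·1386/60 = 145.1 rad/s
For an in-line slider-crank, x = r cosθ + √(L² − r² sin²θ), so v = −rω sinθ·[1 + r cosθ/√(L² − r² sin²θ)].
With r = 0.0144 m, L = 0.0452 m, θ = 105.4°: √(L² − r² sin²θ) = 0.043015 m.
v = −0.0144·145.1·0.96410·[1 + 0.0144·-0.26556/0.043015] = -1.8359 m/s.
|v| = 1.8359 m/s = 1835.9 mm/s.

1840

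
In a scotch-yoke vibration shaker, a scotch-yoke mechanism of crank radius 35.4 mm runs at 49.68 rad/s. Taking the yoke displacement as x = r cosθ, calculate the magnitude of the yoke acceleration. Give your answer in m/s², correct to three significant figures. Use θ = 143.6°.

70.3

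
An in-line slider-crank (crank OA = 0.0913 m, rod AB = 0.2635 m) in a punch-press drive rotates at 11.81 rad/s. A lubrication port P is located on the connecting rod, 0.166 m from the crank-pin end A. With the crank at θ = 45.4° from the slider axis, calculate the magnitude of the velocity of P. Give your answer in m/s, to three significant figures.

ω = 11.81 rad/s.  Crank-pin speed |V_A| = rω = 1.0783 m/s, perpendicular to OA.
Rod angle: sinφ = −(r/L) sinθ ⇒ φ = -14.283°; ω_rod = −rω cosθ/√(L²−r²sin²θ) = -2.9649 rad/s.
V_P = V_A + ω_rod × AP, with AP = 0.166 m along the rod.
Components: V_Px = −rω sinθ − a·ω_rod·sinφ = -0.88917 m/s;  V_Py = rω cosθ + a·ω_rod·cosφ = +0.28014 m/s.
|V_P| = √(V_Px² + V_Py²) = 0.93225 m/s.

0.932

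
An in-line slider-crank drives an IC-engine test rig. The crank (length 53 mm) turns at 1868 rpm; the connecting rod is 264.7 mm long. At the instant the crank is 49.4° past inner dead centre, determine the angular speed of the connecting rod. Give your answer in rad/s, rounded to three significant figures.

ω = 195.6 rad/s (converted from 1868 rpm).
The rod makes angle φ with the slider axis where L sinφ = r sinθ; differentiating, L cosφ·φ̇ = r ω cosθ.
L cosφ = √(L² − r² sin²θ) = 0.26162 m.
|ω_rod| = r ω |cosθ| / √(L² − r² sin²θ) = 0.053·195.6·0.65077/0.26162 = 25.789 rad/s.

25.8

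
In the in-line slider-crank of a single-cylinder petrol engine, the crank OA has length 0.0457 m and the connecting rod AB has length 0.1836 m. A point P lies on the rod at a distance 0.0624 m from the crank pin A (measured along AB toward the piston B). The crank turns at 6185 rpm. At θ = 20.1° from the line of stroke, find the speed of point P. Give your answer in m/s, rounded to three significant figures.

21.4

ω = 647.7 rad/s.  Crank-pin speed |V_A| = rω = 29.6 m/s, perpendicular to OA.
Rod angle: sinφ = −(r/L) sinθ ⇒ φ = -4.907°; ω_rod = −rω cosθ/√(L²−r²sin²θ) = -151.96 rad/s.
V_P = V_A + ω_rod × AP, with AP = 0.0624 m along the rod.
Components: V_Px = −rω sinθ − a·ω_rod·sinφ = -10.983 m/s;  V_Py = rω cosθ + a·ω_rod·cosφ = +18.349 m/s.
|V_P| = √(V_Px² + V_Py²) = 21.385 m/s.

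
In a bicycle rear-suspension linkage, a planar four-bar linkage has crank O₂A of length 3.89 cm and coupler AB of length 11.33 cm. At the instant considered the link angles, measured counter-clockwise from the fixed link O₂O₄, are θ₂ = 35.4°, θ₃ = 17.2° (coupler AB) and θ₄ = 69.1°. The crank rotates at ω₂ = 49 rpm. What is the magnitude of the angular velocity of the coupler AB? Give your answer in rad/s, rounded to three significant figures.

ω₂ = 5.131 rad/s (from 49 rpm).
Differentiating the loop-closure r₂e^{iθ₂}+r₃e^{iθ₃}=r₁+r₄e^{iθ₄} gives r₂ω₂e^{iθ₂}+r₃ω₃e^{iθ₃}=r₄ω₄e^{iθ₄}.
Eliminating the other unknown: ω₃ = r₂ω₂ sin(θ₄−θ₂) / [r₃ sin(θ₃−θ₄)].
Numerator sine = +0.55484; denominator sine = -0.78694.
Result = 0.0389·5.131·(+0.55484) / (0.1133·(-0.78694)) = -1.2422 rad/s; magnitude 1.2422 rad/s.

1.24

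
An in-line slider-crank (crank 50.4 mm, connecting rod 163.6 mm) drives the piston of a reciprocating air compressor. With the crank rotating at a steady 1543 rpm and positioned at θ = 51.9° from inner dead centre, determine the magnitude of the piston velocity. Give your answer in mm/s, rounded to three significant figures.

ω = 2π·1543/60 = 161.6 rad/s
For an in-line slider-crank, x = r cosθ + √(L² − r² sin²θ), so v = −rω sinθ·[1 + r cosθ/√(L² − r² sin²θ)].
With r = 0.0504 m, L = 0.1636 m, θ = 51.9°: √(L² − r² sin²θ) = 0.15872 m.
v = −0.0504·161.6·0.78694·[1 + 0.0504·0.61704/0.15872] = -7.6643 m/s.
|v| = 7.6643 m/s = 7664.3 mm/s.

7660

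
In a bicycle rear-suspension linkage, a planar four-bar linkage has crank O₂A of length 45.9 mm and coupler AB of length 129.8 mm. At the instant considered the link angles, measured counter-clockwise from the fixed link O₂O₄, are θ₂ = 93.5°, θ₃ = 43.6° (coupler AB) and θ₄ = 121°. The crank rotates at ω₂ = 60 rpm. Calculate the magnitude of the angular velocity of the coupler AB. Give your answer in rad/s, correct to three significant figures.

1.05

ω₂ = 6.283 rad/s (from 60 rpm).
Differentiating the loop-closure r₂e^{iθ₂}+r₃e^{iθ₃}=r₁+r₄e^{iθ₄} gives r₂ω₂e^{iθ₂}+r₃ω₃e^{iθ₃}=r₄ω₄e^{iθ₄}.
Eliminating the other unknown: ω₃ = r₂ω₂ sin(θ₄−θ₂) / [r₃ sin(θ₃−θ₄)].
Numerator sine = +0.46175; denominator sine = -0.97592.
Result = 0.0459·6.283·(+0.46175) / (0.1298·(-0.97592)) = -1.0513 rad/s; magnitude 1.0513 rad/s.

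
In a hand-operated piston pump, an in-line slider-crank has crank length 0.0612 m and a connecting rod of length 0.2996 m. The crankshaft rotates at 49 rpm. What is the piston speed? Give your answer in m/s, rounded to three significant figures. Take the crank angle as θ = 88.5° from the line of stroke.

0.316

ω = 2π·49/60 = 5.131 rad/s
For an in-line slider-crank, x = r cosθ + √(L² − r² sin²θ), so v = −rω sinθ·[1 + r cosθ/√(L² − r² sin²θ)].
With r = 0.0612 m, L = 0.2996 m, θ = 88.5°: √(L² − r² sin²θ) = 0.29329 m.
v = −0.0612·5.131·0.99966·[1 + 0.0612·0.02618/0.29329] = -0.31564 m/s.
|v| = 0.31564 m/s.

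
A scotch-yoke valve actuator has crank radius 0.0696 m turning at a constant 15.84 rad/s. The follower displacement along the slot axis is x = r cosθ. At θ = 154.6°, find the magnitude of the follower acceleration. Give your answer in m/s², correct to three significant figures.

ω = 15.84 rad/s
x = r cosθ ⇒ ẍ = −rω² cosθ (ω constant).
|a| = rω²|cosθ| = 0.0696·(15.84)²·|cos 154.6°| = 15.775 m/s².

15.8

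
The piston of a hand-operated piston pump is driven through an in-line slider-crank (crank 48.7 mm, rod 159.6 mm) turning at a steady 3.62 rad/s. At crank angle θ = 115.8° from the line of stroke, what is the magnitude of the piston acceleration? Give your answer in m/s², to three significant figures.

ω = 3.62 rad/s
x(θ) = r cosθ + √(L² − r² sin²θ); with ω constant, a = ω²·d²x/dθ².
d²x/dθ² = −r cosθ − r²(cos2θ)/√u − r⁴ sin²2θ/(4u^{3/2}),  u = L² − r² sin²θ = 0.0235497 m².
Substituting r = 0.0487 m, L = 0.1596 m, θ = 115.8°: d²x/dθ² = +0.030557 m.
a = ω²·d²x/dθ² = (3.62)²·(+0.030557) = +0.40042 m/s²;  |a| = 0.40042 m/s².

0.400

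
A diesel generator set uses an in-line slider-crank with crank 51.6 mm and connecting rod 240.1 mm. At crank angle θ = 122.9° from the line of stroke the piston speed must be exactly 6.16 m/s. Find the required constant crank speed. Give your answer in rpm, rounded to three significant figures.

1540

For an in-line slider-crank, |v_piston| = rω|sinθ|·[1 + r cosθ/√(L² − r² sin²θ)].
With r = 0.0516 m, L = 0.2401 m, θ = 122.9°: the bracketed kinematic factor |dx/dθ| = 0.038183 m.
ω = v/|dx/dθ| = 6.16/0.038183 = 161.33 rad/s.
N = 60ω/(2π) = 1540.6 rpm.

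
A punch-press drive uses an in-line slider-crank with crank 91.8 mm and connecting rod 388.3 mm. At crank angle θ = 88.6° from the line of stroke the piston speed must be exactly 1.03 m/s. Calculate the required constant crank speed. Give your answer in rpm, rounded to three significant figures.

For an in-line slider-crank, |v_piston| = rω|sinθ|·[1 + r cosθ/√(L² − r² sin²θ)].
With r = 0.0918 m, L = 0.3883 m, θ = 88.6°: the bracketed kinematic factor |dx/dθ| = 0.092318 m.
ω = v/|dx/dθ| = 1.03/0.092318 = 11.157 rad/s.
N = 60ω/(2π) = 106.54 rpm.

107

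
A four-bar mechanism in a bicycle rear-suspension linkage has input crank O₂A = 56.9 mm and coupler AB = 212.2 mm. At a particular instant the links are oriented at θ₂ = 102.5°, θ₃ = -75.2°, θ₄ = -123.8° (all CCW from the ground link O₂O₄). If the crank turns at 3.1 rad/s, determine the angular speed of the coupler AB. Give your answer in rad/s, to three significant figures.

0.801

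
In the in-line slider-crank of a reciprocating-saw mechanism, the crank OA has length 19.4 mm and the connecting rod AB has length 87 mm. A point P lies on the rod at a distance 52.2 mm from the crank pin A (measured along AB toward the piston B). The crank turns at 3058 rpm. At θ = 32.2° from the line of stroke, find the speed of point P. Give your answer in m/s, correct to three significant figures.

ω = 320.2 rad/s.  Crank-pin speed |V_A| = rω = 6.2125 m/s, perpendicular to OA.
Rod angle: sinφ = −(r/L) sinθ ⇒ φ = -6.824°; ω_rod = −rω cosθ/√(L²−r²sin²θ) = -60.856 rad/s.
V_P = V_A + ω_rod × AP, with AP = 0.0522 m along the rod.
Components: V_Px = −rω sinθ − a·ω_rod·sinφ = -3.688 m/s;  V_Py = rω cosθ + a·ω_rod·cosφ = +2.1028 m/s.
|V_P| = √(V_Px² + V_Py²) = 4.2453 m/s.

4.25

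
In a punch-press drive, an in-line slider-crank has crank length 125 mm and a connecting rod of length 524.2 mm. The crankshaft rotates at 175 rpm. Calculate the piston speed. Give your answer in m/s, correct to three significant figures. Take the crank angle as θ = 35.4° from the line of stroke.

ω = 2π·175/60 = 18.33 rad/s
For an in-line slider-crank, x = r cosθ + √(L² − r² sin²θ), so v = −rω sinθ·[1 + r cosθ/√(L² − r² sin²θ)].
With r = 0.125 m, L = 0.5242 m, θ = 35.4°: √(L² − r² sin²θ) = 0.51917 m.
v = −0.125·18.33·0.57928·[1 + 0.125·0.81513/0.51917] = -1.5874 m/s.
|v| = 1.5874 m/s.

1.59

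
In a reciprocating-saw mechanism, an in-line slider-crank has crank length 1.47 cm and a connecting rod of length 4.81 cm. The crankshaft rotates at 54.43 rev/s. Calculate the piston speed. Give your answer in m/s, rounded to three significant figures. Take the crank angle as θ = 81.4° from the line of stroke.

5.21

ω = 2π·54.4 = 342 rad/s
For an in-line slider-crank, x = r cosθ + √(L² − r² sin²θ), so v = −rω sinθ·[1 + r cosθ/√(L² − r² sin²θ)].
With r = 0.0147 m, L = 0.0481 m, θ = 81.4°: √(L² − r² sin²θ) = 0.045851 m.
v = −0.0147·342·0.98876·[1 + 0.0147·0.14954/0.045851] = -5.2091 m/s.
|v| = 5.2091 m/s.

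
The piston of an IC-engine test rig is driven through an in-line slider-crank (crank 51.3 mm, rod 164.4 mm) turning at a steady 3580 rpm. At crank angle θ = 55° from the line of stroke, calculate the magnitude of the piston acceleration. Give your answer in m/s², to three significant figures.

3390

ω = 2π·3580/60 = 374.9 rad/s
x(θ) = r cosθ + √(L² − r² sin²θ); with ω constant, a = ω²·d²x/dθ².
d²x/dθ² = −r cosθ − r²(cos2θ)/√u − r⁴ sin²2θ/(4u^{3/2}),  u = L² − r² sin²θ = 0.0252615 m².
Substituting r = 0.0513 m, L = 0.1644 m, θ = 55°: d²x/dθ² = -0.024142 m.
a = ω²·d²x/dθ² = (374.9)²·(-0.024142) = -3393.1 m/s²;  |a| = 3393.1 m/s².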